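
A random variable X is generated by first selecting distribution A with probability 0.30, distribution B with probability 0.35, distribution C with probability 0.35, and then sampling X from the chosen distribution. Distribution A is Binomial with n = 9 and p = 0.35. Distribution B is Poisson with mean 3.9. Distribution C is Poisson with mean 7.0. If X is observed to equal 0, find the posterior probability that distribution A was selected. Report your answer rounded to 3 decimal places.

Likelihoods P(X=0 | ·): A: 0.0207119; B: 0.0202419; C: 0.000911882.
Posterior ∝ prior × likelihood. Numerator for A: 0.3·0.0207119 = 0.00621357.
Normalizing constant: 0.3·0.0207119 + 0.35·0.0202419 + 0.35·0.000911882 = 0.0136174.
P(A | observation) = 0.00621357 / 0.0136174 = 0.456297.

0.456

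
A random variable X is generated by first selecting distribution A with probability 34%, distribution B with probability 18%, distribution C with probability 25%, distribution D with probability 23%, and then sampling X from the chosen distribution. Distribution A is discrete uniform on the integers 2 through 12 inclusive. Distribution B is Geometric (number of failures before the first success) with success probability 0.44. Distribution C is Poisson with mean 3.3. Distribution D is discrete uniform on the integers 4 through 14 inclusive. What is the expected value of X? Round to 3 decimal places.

5.504

Component means — A: 7; B: 1.27273; C: 3.3; D: 9.
E[X] = 0.34·7 + 0.18·1.27273 + 0.25·3.3 + 0.23·9 = 5.50409.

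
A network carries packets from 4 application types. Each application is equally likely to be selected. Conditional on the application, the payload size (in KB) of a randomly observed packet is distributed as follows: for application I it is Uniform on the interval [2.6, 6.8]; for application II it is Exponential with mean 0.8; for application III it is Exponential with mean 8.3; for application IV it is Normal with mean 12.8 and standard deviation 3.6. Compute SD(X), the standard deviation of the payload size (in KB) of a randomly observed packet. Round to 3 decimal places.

Per component, I: μ=4.7, E[X²]=23.56; II: μ=0.8, E[X²]=1.28; III: μ=8.3, E[X²]=137.78; IV: μ=12.8, E[X²]=176.8.
E[X] = 0.25·4.7 + 0.25·0.8 + 0.25·8.3 + 0.25·12.8 = 6.65.
E[X²] = 0.25·23.56 + 0.25·1.28 + 0.25·137.78 + 0.25·176.8 = 84.855.
Var(X) = E[X²] − (E[X])² = 84.855 − 44.2225 = 40.6325.
SD(X) = √40.6325 = 6.37436.

6.374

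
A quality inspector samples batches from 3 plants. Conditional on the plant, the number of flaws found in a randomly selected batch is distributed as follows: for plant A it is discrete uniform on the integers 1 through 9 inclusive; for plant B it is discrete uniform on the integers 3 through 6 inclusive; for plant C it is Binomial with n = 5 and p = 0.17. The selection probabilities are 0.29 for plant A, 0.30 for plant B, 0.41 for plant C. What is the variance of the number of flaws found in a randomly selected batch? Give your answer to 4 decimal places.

6.3058

Per component, A: μ=5, E[X²]=31.6667; B: μ=4.5, E[X²]=21.5; C: μ=0.85, E[X²]=1.428.
E[X] = 0.29·5 + 0.3·4.5 + 0.41·0.85 = 3.1485.
E[X²] = 0.29·31.6667 + 0.3·21.5 + 0.41·1.428 = 16.2188.
Var(X) = E[X²] − (E[X])² = 16.2188 − 9.91305 = 6.30576.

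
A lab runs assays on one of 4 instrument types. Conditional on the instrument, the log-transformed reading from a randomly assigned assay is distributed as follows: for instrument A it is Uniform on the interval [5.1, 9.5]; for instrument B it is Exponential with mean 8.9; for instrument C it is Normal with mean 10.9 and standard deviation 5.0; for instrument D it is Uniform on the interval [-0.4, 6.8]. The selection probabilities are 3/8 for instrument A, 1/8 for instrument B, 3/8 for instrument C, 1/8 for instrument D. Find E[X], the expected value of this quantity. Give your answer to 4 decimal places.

8.3375

Component means — A: 7.3; B: 8.9; C: 10.9; D: 3.2.
E[X] = 0.375·7.3 + 0.125·8.9 + 0.375·10.9 + 0.125·3.2 = 8.3375.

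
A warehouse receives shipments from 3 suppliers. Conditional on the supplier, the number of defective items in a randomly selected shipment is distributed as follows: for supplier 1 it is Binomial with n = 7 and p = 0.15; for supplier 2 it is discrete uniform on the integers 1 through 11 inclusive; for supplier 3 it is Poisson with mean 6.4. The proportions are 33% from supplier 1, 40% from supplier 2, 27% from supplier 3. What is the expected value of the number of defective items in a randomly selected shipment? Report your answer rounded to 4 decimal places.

Component means — 1: 1.05; 2: 6; 3: 6.4.
E[X] = 0.33·1.05 + 0.4·6 + 0.27·6.4 = 4.4745.

4.4745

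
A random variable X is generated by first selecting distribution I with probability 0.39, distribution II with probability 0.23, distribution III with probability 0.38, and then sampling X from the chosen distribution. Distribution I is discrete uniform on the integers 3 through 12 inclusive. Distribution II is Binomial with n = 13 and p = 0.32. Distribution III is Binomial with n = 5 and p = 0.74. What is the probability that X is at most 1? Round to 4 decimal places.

0.0178

Conditional on each component, P(X ≤ 1): I: 0; II: 0.0473099; III: 0.0180962.
By total probability, P(X ≤ 1) = 0.39·0 + 0.23·0.0473099 + 0.38·0.0180962 = 0.0177579.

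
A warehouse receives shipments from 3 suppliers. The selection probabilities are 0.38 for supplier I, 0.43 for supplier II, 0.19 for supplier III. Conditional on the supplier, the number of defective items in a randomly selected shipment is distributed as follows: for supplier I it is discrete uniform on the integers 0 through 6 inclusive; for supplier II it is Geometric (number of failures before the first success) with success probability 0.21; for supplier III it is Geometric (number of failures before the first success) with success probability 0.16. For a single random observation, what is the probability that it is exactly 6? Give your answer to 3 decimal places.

Conditional on each supplier, P(X = 6): I: 0.142857; II: 0.0510484; III: 0.0562077.
By total probability, P(X = 6) = 0.38·0.142857 + 0.43·0.0510484 + 0.19·0.0562077 = 0.086916.

0.087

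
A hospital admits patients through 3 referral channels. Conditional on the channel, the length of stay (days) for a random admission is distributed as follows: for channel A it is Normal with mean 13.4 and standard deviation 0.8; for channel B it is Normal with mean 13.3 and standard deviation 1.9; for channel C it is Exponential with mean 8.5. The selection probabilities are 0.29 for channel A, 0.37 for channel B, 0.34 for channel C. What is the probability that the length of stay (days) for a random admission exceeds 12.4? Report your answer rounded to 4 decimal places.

0.5908

Conditional on each channel, P(X > 12.4): A: 0.89435; B: 0.682137; C: 0.23251.
By total probability, P(X > 12.4) = 0.29·0.89435 + 0.37·0.682137 + 0.34·0.23251 = 0.590806.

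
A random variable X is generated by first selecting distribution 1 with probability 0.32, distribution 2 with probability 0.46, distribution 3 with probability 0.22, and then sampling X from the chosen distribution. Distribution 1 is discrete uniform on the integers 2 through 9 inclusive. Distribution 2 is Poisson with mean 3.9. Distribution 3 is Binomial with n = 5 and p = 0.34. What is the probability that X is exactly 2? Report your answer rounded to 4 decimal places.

Conditional on each component, P(X = 2): 1: 0.125; 2: 0.15394; 3: 0.332345.
By total probability, P(X = 2) = 0.32·0.125 + 0.46·0.15394 + 0.22·0.332345 = 0.183928.

0.1839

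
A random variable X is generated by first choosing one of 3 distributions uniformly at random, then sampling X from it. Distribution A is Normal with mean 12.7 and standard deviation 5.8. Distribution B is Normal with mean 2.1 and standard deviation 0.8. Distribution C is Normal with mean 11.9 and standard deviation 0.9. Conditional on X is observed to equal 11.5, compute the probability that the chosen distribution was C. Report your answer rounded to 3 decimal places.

0.856

Likelihoods f(11.5 | ·): A: 0.0673266; B: 5.22311e-31; C: 0.401582.
Posterior ∝ prior × likelihood. Numerator for C: 0.333333·0.401582 = 0.133861.
Normalizing constant: 0.333333·0.0673266 + 0.333333·5.22311e-31 + 0.333333·0.401582 = 0.156303.
P(C | observation) = 0.133861 / 0.156303 = 0.856418.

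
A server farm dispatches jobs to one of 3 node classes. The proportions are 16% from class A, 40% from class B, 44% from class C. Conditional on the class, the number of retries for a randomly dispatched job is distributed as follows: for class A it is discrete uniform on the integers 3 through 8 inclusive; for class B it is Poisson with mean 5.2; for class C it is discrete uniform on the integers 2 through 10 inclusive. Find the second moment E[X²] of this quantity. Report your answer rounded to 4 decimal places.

36.9760

For each component E[X²] = Var + (mean)², giving A: 33.1667; B: 32.24; C: 42.6667.
Overall E[X²] = 0.16·33.1667 + 0.4·32.24 + 0.44·42.6667 = 36.976.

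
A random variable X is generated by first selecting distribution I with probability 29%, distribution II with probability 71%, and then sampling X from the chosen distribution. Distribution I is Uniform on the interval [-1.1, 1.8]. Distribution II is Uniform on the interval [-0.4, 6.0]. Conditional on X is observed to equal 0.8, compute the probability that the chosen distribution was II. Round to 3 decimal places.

0.526

Likelihoods f(0.8 | ·): I: 0.344828; II: 0.15625.
Posterior ∝ prior × likelihood. Numerator for II: 0.71·0.15625 = 0.110937.
Normalizing constant: 0.29·0.344828 + 0.71·0.15625 = 0.210937.
P(II | observation) = 0.110937 / 0.210937 = 0.525926.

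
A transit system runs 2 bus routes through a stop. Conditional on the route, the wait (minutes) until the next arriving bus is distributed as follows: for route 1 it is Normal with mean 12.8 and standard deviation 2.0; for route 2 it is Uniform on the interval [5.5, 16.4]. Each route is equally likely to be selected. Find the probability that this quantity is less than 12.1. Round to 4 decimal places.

0.4843

Conditional on each route, P(X < 12.1): 1: 0.363169; 2: 0.605505.
By total probability, P(X < 12.1) = 0.5·0.363169 + 0.5·0.605505 = 0.484337.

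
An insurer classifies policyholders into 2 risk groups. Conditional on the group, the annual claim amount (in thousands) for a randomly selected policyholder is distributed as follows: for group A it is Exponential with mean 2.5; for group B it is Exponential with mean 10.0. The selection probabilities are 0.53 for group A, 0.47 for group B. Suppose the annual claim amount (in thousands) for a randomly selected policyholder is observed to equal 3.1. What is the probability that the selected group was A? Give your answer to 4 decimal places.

0.6402

Likelihoods f(3.1 | ·): A: 0.115754; B: 0.0733447.
Posterior ∝ prior × likelihood. Numerator for A: 0.53·0.115754 = 0.0613495.
Normalizing constant: 0.53·0.115754 + 0.47·0.0733447 = 0.0958215.
P(A | observation) = 0.0613495 / 0.0958215 = 0.640248.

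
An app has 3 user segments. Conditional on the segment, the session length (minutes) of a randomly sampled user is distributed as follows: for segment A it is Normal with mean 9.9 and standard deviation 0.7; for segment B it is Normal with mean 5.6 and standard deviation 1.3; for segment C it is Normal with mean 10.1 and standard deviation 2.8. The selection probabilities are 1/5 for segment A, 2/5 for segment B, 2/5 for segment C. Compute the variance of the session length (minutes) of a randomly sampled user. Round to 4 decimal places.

Per component, A: μ=9.9, E[X²]=98.5; B: μ=5.6, E[X²]=33.05; C: μ=10.1, E[X²]=109.85.
E[X] = 0.2·9.9 + 0.4·5.6 + 0.4·10.1 = 8.26.
E[X²] = 0.2·98.5 + 0.4·33.05 + 0.4·109.85 = 76.86.
Var(X) = E[X²] − (E[X])² = 76.86 − 68.2276 = 8.6324.

8.6324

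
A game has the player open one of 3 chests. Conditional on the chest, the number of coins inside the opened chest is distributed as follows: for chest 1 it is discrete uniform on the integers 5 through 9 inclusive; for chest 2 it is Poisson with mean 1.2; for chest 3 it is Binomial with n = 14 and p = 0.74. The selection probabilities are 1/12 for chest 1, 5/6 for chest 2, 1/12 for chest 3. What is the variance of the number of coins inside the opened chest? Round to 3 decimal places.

9.632

Per component, 1: μ=7, E[X²]=51; 2: μ=1.2, E[X²]=2.64; 3: μ=10.36, E[X²]=110.023.
E[X] = 0.0833333·7 + 0.833333·1.2 + 0.0833333·10.36 = 2.44667.
E[X²] = 0.0833333·51 + 0.833333·2.64 + 0.0833333·110.023 = 15.6186.
Var(X) = E[X²] − (E[X])² = 15.6186 − 5.98618 = 9.63242.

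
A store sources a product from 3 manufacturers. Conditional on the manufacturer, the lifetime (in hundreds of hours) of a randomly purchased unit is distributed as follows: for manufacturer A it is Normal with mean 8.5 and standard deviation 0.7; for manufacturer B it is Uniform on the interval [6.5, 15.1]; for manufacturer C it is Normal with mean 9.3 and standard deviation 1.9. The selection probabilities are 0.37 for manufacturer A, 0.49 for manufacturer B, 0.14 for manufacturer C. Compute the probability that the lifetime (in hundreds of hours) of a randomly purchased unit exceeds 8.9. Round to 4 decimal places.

Conditional on each manufacturer, P(X > 8.9): A: 0.283855; B: 0.72093; C: 0.583372.
By total probability, P(X > 8.9) = 0.37·0.283855 + 0.49·0.72093 + 0.14·0.583372 = 0.539954.

0.5400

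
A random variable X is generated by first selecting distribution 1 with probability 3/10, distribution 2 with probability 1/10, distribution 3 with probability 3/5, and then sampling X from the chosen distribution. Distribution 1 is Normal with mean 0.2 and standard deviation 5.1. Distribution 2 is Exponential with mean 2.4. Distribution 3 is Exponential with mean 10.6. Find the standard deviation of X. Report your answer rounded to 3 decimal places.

9.972

Per component, 1: μ=0.2, E[X²]=26.05; 2: μ=2.4, E[X²]=11.52; 3: μ=10.6, E[X²]=224.72.
E[X] = 0.3·0.2 + 0.1·2.4 + 0.6·10.6 = 6.66.
E[X²] = 0.3·26.05 + 0.1·11.52 + 0.6·224.72 = 143.799.
Var(X) = E[X²] − (E[X])² = 143.799 − 44.3556 = 99.4434.
SD(X) = √99.4434 = 9.97213.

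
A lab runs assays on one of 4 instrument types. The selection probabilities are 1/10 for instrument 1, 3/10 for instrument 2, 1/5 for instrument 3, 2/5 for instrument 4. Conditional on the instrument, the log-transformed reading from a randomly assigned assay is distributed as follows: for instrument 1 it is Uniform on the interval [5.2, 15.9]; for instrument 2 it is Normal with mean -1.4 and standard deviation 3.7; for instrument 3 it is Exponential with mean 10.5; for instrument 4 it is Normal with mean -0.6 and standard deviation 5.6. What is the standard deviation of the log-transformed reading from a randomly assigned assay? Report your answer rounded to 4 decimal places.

Per component, 1: μ=10.55, E[X²]=120.843; 2: μ=-1.4, E[X²]=15.65; 3: μ=10.5, E[X²]=220.5; 4: μ=-0.6, E[X²]=31.72.
E[X] = 0.1·10.55 + 0.3·-1.4 + 0.2·10.5 + 0.4·-0.6 = 2.495.
E[X²] = 0.1·120.843 + 0.3·15.65 + 0.2·220.5 + 0.4·31.72 = 73.5673.
Var(X) = E[X²] − (E[X])² = 73.5673 − 6.22503 = 67.3423.
SD(X) = √67.3423 = 8.20624.

8.2062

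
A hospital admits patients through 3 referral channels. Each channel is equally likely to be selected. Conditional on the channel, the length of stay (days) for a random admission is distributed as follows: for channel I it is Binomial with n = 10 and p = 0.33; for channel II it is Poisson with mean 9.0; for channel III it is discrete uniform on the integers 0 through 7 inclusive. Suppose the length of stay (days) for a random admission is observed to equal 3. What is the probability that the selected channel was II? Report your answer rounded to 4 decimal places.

0.0374

Likelihoods P(X=3 | ·): I: 0.261365; II: 0.0149943; III: 0.125.
Posterior ∝ prior × likelihood. Numerator for II: 0.333333·0.0149943 = 0.0049981.
Normalizing constant: 0.333333·0.261365 + 0.333333·0.0149943 + 0.333333·0.125 = 0.133786.
P(II | observation) = 0.0049981 / 0.133786 = 0.0373588.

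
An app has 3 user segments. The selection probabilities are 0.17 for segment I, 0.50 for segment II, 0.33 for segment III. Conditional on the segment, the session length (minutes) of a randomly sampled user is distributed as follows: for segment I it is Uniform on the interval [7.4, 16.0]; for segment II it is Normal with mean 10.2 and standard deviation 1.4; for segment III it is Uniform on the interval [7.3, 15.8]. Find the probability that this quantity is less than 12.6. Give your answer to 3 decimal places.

0.787

Conditional on each segment, P(X < 12.6): I: 0.604651; II: 0.956762; III: 0.623529.
By total probability, P(X < 12.6) = 0.17·0.604651 + 0.5·0.956762 + 0.33·0.623529 = 0.786936.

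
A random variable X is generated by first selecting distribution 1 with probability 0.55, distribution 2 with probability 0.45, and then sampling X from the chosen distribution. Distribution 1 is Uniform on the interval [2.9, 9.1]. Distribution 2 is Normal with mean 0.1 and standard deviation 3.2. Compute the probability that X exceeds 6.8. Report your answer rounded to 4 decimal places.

Conditional on each component, P(X > 6.8): 1: 0.370968; 2: 0.0181411.
By total probability, P(X > 6.8) = 0.55·0.370968 + 0.45·0.0181411 = 0.212196.

0.2122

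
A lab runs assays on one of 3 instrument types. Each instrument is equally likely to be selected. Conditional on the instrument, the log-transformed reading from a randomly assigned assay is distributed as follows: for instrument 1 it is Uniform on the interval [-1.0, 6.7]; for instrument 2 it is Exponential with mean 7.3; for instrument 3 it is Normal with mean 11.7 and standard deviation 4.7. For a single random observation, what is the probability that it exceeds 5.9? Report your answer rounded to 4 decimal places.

0.4803

Conditional on each instrument, P(X > 5.9): 1: 0.103896; 2: 0.445651; 3: 0.891406.
By total probability, P(X > 5.9) = 0.333333·0.103896 + 0.333333·0.445651 + 0.333333·0.891406 = 0.480318.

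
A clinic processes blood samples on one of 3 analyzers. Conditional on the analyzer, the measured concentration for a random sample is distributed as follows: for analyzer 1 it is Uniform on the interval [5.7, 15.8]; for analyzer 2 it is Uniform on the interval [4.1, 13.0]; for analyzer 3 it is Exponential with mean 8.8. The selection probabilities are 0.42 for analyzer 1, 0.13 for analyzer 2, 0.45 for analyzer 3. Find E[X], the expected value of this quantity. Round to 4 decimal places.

Component means — 1: 10.75; 2: 8.55; 3: 8.8.
E[X] = 0.42·10.75 + 0.13·8.55 + 0.45·8.8 = 9.5865.

9.5865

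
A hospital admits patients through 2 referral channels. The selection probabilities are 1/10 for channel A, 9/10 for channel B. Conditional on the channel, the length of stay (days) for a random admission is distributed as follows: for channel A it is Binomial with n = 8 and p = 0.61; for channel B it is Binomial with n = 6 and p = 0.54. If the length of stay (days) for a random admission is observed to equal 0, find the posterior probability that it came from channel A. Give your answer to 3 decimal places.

Likelihoods P(X=0 | ·): A: 0.000535201; B: 0.0094743.
Posterior ∝ prior × likelihood. Numerator for A: 0.1·0.000535201 = 5.35201e-05.
Normalizing constant: 0.1·0.000535201 + 0.9·0.0094743 = 0.00858039.
P(A | observation) = 5.35201e-05 / 0.00858039 = 0.00623749.

0.006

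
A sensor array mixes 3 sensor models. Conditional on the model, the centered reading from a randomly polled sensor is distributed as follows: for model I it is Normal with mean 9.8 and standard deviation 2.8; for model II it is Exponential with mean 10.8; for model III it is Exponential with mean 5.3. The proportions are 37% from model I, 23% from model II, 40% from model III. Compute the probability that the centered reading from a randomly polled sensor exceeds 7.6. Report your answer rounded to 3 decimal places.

0.499

Conditional on each model, P(X > 7.6): I: 0.783983; II: 0.49475; III: 0.238363.
By total probability, P(X > 7.6) = 0.37·0.783983 + 0.23·0.49475 + 0.4·0.238363 = 0.499211.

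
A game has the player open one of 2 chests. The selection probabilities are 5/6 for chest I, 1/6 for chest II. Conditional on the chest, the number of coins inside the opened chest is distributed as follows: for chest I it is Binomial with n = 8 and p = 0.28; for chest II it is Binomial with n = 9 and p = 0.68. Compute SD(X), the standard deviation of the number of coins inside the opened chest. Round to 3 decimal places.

Per component, I: μ=2.24, E[X²]=6.6304; II: μ=6.12, E[X²]=39.4128.
E[X] = 0.833333·2.24 + 0.166667·6.12 = 2.88667.
E[X²] = 0.833333·6.6304 + 0.166667·39.4128 = 12.0941.
Var(X) = E[X²] − (E[X])² = 12.0941 − 8.33284 = 3.76129.
SD(X) = √3.76129 = 1.9394.

1.939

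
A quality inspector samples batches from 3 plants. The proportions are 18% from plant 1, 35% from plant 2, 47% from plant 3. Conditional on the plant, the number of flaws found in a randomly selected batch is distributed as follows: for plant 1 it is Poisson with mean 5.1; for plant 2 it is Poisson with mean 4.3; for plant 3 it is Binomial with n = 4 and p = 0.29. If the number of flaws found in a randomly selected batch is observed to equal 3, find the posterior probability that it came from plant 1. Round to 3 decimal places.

0.203

Likelihoods P(X=3 | ·): 1: 0.13479; 2: 0.179799; 3: 0.0692648.
Posterior ∝ prior × likelihood. Numerator for 1: 0.18·0.13479 = 0.0242622.
Normalizing constant: 0.18·0.13479 + 0.35·0.179799 + 0.47·0.0692648 = 0.119746.
P(1 | observation) = 0.0242622 / 0.119746 = 0.202613.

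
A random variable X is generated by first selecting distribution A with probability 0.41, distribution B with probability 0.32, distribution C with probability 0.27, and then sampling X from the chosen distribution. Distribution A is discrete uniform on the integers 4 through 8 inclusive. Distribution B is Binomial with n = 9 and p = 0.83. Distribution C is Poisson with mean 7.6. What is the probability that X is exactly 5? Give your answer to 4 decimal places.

Conditional on each component, P(X = 5): A: 0.2; B: 0.0414531; C: 0.105742.
By total probability, P(X = 5) = 0.41·0.2 + 0.32·0.0414531 + 0.27·0.105742 = 0.123815.

0.1238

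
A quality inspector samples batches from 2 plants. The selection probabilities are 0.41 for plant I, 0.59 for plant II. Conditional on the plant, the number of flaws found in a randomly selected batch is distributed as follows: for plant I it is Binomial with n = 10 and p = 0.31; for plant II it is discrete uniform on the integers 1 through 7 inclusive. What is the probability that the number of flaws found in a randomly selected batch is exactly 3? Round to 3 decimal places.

0.193

Conditional on each plant, P(X = 3): I: 0.266201; II: 0.142857.
By total probability, P(X = 3) = 0.41·0.266201 + 0.59·0.142857 = 0.193428.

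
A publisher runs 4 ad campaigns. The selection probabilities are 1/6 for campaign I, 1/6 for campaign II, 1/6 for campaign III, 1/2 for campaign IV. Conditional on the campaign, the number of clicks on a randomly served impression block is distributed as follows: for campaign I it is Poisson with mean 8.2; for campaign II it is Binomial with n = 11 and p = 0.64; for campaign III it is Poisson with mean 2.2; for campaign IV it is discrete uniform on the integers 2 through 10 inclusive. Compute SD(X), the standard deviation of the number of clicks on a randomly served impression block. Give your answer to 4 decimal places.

Per component, I: μ=8.2, E[X²]=75.44; II: μ=7.04, E[X²]=52.096; III: μ=2.2, E[X²]=7.04; IV: μ=6, E[X²]=42.6667.
E[X] = 0.166667·8.2 + 0.166667·7.04 + 0.166667·2.2 + 0.5·6 = 5.90667.
E[X²] = 0.166667·75.44 + 0.166667·52.096 + 0.166667·7.04 + 0.5·42.6667 = 43.7627.
Var(X) = E[X²] − (E[X])² = 43.7627 − 34.8887 = 8.87396.
SD(X) = √8.87396 = 2.97892.

2.9789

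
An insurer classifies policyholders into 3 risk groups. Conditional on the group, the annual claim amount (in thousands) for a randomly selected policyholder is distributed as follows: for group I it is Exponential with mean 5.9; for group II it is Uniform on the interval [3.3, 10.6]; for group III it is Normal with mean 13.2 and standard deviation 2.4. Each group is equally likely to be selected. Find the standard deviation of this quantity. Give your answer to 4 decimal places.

5.0386

Per component, I: μ=5.9, E[X²]=69.62; II: μ=6.95, E[X²]=52.7433; III: μ=13.2, E[X²]=180.
E[X] = 0.333333·5.9 + 0.333333·6.95 + 0.333333·13.2 = 8.68333.
E[X²] = 0.333333·69.62 + 0.333333·52.7433 + 0.333333·180 = 100.788.
Var(X) = E[X²] − (E[X])² = 100.788 − 75.4003 = 25.3875.
SD(X) = √25.3875 = 5.0386.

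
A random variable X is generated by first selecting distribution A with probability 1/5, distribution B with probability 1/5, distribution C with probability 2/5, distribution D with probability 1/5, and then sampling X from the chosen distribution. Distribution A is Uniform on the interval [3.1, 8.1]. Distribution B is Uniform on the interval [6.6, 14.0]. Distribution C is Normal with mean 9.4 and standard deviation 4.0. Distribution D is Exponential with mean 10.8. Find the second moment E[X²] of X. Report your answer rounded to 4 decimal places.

117.2193

For each component E[X²] = Var + (mean)², giving A: 33.4433; B: 110.653; C: 104.36; D: 233.28.
Overall E[X²] = 0.2·33.4433 + 0.2·110.653 + 0.4·104.36 + 0.2·233.28 = 117.219.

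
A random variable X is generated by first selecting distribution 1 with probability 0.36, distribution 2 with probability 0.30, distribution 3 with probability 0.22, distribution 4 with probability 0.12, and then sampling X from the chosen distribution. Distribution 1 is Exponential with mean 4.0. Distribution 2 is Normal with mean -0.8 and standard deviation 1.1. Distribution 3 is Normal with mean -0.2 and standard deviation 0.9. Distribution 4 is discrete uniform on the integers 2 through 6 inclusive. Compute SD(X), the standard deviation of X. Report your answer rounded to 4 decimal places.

Per component, 1: μ=4, E[X²]=32; 2: μ=-0.8, E[X²]=1.85; 3: μ=-0.2, E[X²]=0.85; 4: μ=4, E[X²]=18.
E[X] = 0.36·4 + 0.3·-0.8 + 0.22·-0.2 + 0.12·4 = 1.636.
E[X²] = 0.36·32 + 0.3·1.85 + 0.22·0.85 + 0.12·18 = 14.422.
Var(X) = E[X²] − (E[X])² = 14.422 − 2.6765 = 11.7455.
SD(X) = √11.7455 = 3.42717.

3.4272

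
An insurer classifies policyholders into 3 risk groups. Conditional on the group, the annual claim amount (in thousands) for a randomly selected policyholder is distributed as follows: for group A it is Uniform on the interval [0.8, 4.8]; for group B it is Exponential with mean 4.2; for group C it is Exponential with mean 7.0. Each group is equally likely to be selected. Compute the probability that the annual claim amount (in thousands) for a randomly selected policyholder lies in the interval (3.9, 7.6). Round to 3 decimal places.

Conditional on each group, P(3.9 < X < 7.6): A: 0.225; B: 0.231386; C: 0.235183.
By total probability, P(3.9 < X < 7.6) = 0.333333·0.225 + 0.333333·0.231386 + 0.333333·0.235183 = 0.230523.

0.231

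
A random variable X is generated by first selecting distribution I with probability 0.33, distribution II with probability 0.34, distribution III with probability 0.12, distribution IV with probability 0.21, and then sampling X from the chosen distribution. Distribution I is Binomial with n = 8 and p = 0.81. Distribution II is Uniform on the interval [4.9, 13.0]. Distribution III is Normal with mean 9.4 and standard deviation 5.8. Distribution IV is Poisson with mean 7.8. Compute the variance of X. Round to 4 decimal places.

9.2502

Per component, I: μ=6.48, E[X²]=43.2216; II: μ=8.95, E[X²]=85.57; III: μ=9.4, E[X²]=122; IV: μ=7.8, E[X²]=68.64.
E[X] = 0.33·6.48 + 0.34·8.95 + 0.12·9.4 + 0.21·7.8 = 7.9474.
E[X²] = 0.33·43.2216 + 0.34·85.57 + 0.12·122 + 0.21·68.64 = 72.4113.
Var(X) = E[X²] − (E[X])² = 72.4113 − 63.1612 = 9.25016.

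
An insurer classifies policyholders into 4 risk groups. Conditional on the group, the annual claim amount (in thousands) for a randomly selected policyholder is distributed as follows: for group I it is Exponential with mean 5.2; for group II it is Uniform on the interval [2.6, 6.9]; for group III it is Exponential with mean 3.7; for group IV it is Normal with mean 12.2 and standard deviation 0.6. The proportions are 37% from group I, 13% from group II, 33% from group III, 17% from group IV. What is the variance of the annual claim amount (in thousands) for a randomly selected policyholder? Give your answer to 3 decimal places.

23.478

Per component, I: μ=5.2, E[X²]=54.08; II: μ=4.75, E[X²]=24.1033; III: μ=3.7, E[X²]=27.38; IV: μ=12.2, E[X²]=149.2.
E[X] = 0.37·5.2 + 0.13·4.75 + 0.33·3.7 + 0.17·12.2 = 5.8365.
E[X²] = 0.37·54.08 + 0.13·24.1033 + 0.33·27.38 + 0.17·149.2 = 57.5424.
Var(X) = E[X²] − (E[X])² = 57.5424 − 34.0647 = 23.4777.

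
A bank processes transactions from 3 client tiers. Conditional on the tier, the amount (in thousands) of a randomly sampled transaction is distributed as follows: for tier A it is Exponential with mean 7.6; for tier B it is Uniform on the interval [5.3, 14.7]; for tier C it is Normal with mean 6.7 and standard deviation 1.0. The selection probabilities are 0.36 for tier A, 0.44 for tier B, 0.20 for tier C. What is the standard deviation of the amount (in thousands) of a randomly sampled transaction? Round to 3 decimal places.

5.115

Per component, A: μ=7.6, E[X²]=115.52; B: μ=10, E[X²]=107.363; C: μ=6.7, E[X²]=45.89.
E[X] = 0.36·7.6 + 0.44·10 + 0.2·6.7 = 8.476.
E[X²] = 0.36·115.52 + 0.44·107.363 + 0.2·45.89 = 98.0051.
Var(X) = E[X²] − (E[X])² = 98.0051 − 71.8426 = 26.1625.
SD(X) = √26.1625 = 5.11493.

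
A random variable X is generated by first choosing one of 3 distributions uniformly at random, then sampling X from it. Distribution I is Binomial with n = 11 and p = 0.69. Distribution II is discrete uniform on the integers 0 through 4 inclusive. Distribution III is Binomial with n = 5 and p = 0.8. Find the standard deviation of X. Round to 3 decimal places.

2.658

Per component, I: μ=7.59, E[X²]=59.961; II: μ=2, E[X²]=6; III: μ=4, E[X²]=16.8.
E[X] = 0.333333·7.59 + 0.333333·2 + 0.333333·4 = 4.53.
E[X²] = 0.333333·59.961 + 0.333333·6 + 0.333333·16.8 = 27.587.
Var(X) = E[X²] − (E[X])² = 27.587 − 20.5209 = 7.0661.
SD(X) = √7.0661 = 2.65821.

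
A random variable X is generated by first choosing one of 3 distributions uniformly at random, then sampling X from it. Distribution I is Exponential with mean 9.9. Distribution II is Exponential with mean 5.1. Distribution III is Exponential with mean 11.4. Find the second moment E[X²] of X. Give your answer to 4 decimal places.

For each component E[X²] = Var + (mean)², giving I: 196.02; II: 52.02; III: 259.92.
Overall E[X²] = 0.333333·196.02 + 0.333333·52.02 + 0.333333·259.92 = 169.32.

169.3200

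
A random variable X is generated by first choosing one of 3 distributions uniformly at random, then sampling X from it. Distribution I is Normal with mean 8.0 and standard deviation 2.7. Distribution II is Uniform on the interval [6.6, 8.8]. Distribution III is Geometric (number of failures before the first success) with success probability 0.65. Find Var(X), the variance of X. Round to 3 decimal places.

14.735

Per component, I: μ=8, E[X²]=71.29; II: μ=7.7, E[X²]=59.6933; III: μ=0.538462, E[X²]=1.11834.
E[X] = 0.333333·8 + 0.333333·7.7 + 0.333333·0.538462 = 5.41282.
E[X²] = 0.333333·71.29 + 0.333333·59.6933 + 0.333333·1.11834 = 44.0339.
Var(X) = E[X²] − (E[X])² = 44.0339 − 29.2986 = 14.7353.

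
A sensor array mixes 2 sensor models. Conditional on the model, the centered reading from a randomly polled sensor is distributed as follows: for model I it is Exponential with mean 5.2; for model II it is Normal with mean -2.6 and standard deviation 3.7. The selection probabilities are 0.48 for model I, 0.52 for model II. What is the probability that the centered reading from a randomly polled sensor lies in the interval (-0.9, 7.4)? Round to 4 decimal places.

0.5305

Conditional on each model, P(-0.9 < X < 7.4): I: 0.759029; II: 0.319513.
By total probability, P(-0.9 < X < 7.4) = 0.48·0.759029 + 0.52·0.319513 = 0.530481.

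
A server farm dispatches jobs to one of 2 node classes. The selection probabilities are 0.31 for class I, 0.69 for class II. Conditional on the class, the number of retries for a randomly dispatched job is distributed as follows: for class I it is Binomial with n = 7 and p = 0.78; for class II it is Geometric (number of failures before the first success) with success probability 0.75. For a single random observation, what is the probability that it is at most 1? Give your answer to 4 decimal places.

0.6471

Conditional on each class, P(X ≤ 1): I: 0.000643998; II: 0.9375.
By total probability, P(X ≤ 1) = 0.31·0.000643998 + 0.69·0.9375 = 0.647075.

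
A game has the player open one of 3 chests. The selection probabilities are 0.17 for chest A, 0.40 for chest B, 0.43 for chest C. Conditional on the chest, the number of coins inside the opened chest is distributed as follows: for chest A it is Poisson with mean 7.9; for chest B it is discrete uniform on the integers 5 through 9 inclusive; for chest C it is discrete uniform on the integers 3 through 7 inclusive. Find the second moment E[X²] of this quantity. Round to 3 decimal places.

For each component E[X²] = Var + (mean)², giving A: 70.31; B: 51; C: 27.
Overall E[X²] = 0.17·70.31 + 0.4·51 + 0.43·27 = 43.9627.

43.963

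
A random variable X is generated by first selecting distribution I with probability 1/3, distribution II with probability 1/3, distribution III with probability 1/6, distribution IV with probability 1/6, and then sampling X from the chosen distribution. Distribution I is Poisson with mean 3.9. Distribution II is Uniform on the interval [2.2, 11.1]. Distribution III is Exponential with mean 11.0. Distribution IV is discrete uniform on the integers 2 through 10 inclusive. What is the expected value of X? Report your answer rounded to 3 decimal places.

Component means — I: 3.9; II: 6.65; III: 11; IV: 6.
E[X] = 0.333333·3.9 + 0.333333·6.65 + 0.166667·11 + 0.166667·6 = 6.35.

6.350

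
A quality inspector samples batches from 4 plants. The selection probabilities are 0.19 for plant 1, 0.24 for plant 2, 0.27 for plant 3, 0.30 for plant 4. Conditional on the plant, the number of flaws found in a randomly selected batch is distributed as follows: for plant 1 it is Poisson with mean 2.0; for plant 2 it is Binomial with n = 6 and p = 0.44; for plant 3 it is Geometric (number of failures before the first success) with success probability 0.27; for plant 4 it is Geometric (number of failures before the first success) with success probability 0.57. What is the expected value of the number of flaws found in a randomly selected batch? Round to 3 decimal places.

1.970

Component means — 1: 2; 2: 2.64; 3: 2.7037; 4: 0.754386.
E[X] = 0.19·2 + 0.24·2.64 + 0.27·2.7037 + 0.3·0.754386 = 1.96992.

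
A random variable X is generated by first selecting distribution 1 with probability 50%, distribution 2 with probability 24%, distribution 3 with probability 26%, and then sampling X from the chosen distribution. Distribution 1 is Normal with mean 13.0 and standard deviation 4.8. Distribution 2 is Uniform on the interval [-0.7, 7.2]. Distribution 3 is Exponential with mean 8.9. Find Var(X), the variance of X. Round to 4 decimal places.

48.9476

Per component, 1: μ=13, E[X²]=192.04; 2: μ=3.25, E[X²]=15.7633; 3: μ=8.9, E[X²]=158.42.
E[X] = 0.5·13 + 0.24·3.25 + 0.26·8.9 = 9.594.
E[X²] = 0.5·192.04 + 0.24·15.7633 + 0.26·158.42 = 140.992.
Var(X) = E[X²] − (E[X])² = 140.992 − 92.0448 = 48.9476.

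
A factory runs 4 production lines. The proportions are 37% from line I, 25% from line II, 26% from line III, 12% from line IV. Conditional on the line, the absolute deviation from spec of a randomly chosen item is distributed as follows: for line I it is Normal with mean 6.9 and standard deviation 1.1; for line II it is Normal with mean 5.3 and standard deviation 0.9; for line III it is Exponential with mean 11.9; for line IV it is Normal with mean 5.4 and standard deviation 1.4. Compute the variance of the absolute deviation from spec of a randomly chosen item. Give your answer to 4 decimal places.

Per component, I: μ=6.9, E[X²]=48.82; II: μ=5.3, E[X²]=28.9; III: μ=11.9, E[X²]=283.22; IV: μ=5.4, E[X²]=31.12.
E[X] = 0.37·6.9 + 0.25·5.3 + 0.26·11.9 + 0.12·5.4 = 7.62.
E[X²] = 0.37·48.82 + 0.25·28.9 + 0.26·283.22 + 0.12·31.12 = 102.66.
Var(X) = E[X²] − (E[X])² = 102.66 − 58.0644 = 44.5956.

44.5956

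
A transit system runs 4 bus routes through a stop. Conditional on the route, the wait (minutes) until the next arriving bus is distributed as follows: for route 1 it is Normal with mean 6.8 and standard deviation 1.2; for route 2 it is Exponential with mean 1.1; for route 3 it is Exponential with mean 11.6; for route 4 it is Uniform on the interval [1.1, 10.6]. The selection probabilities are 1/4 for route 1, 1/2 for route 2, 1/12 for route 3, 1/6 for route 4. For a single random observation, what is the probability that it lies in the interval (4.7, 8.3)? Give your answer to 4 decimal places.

0.2983

Conditional on each route, P(4.7 < X < 8.3): 1: 0.854291; 2: 0.0134152; 3: 0.177923; 4: 0.378947.
By total probability, P(4.7 < X < 8.3) = 0.25·0.854291 + 0.5·0.0134152 + 0.0833333·0.177923 + 0.166667·0.378947 = 0.298265.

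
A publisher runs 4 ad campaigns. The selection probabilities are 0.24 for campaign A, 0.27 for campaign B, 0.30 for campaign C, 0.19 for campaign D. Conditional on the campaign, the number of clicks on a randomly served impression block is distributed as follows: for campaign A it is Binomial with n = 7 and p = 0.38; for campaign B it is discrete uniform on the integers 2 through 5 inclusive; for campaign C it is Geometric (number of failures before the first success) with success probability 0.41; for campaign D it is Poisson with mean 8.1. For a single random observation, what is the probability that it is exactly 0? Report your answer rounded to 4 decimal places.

0.1315

Conditional on each campaign, P(X = 0): A: 0.0352161; B: 0; C: 0.41; D: 0.000303539.
By total probability, P(X = 0) = 0.24·0.0352161 + 0.27·0 + 0.3·0.41 + 0.19·0.000303539 = 0.13151.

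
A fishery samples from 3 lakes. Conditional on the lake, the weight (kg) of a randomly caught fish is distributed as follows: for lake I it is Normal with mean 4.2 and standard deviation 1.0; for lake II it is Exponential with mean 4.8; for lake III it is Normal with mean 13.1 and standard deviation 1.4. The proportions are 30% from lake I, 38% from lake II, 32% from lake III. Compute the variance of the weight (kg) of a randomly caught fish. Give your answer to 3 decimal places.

Per component, I: μ=4.2, E[X²]=18.64; II: μ=4.8, E[X²]=46.08; III: μ=13.1, E[X²]=173.57.
E[X] = 0.3·4.2 + 0.38·4.8 + 0.32·13.1 = 7.276.
E[X²] = 0.3·18.64 + 0.38·46.08 + 0.32·173.57 = 78.6448.
Var(X) = E[X²] − (E[X])² = 78.6448 − 52.9402 = 25.7046.

25.705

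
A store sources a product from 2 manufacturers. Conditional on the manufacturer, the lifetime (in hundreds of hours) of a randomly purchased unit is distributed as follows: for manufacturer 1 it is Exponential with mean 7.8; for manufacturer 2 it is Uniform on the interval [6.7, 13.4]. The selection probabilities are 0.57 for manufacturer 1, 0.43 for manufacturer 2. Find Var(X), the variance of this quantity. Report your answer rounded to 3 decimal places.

Per component, 1: μ=7.8, E[X²]=121.68; 2: μ=10.05, E[X²]=104.743.
E[X] = 0.57·7.8 + 0.43·10.05 = 8.7675.
E[X²] = 0.57·121.68 + 0.43·104.743 = 114.397.
Var(X) = E[X²] − (E[X])² = 114.397 − 76.8691 = 37.5282.

37.528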